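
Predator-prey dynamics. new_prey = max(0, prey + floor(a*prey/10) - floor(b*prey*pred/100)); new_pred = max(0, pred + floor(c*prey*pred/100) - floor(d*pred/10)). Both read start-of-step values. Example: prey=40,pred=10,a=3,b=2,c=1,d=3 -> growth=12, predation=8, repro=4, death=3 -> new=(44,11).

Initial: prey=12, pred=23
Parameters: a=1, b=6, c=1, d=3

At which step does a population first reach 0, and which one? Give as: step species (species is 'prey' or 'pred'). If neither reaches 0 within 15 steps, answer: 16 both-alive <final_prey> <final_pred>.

Answer: 1 prey

Derivation:
Step 1: prey: 12+1-16=0; pred: 23+2-6=19
First extinction: prey at step 1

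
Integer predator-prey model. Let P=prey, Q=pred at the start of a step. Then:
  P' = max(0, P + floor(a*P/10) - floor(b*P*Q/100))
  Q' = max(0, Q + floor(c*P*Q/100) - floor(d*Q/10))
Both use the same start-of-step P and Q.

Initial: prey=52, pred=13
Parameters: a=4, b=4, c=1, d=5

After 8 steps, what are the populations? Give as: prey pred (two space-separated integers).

Answer: 67 5

Derivation:
Step 1: prey: 52+20-27=45; pred: 13+6-6=13
Step 2: prey: 45+18-23=40; pred: 13+5-6=12
Step 3: prey: 40+16-19=37; pred: 12+4-6=10
Step 4: prey: 37+14-14=37; pred: 10+3-5=8
Step 5: prey: 37+14-11=40; pred: 8+2-4=6
Step 6: prey: 40+16-9=47; pred: 6+2-3=5
Step 7: prey: 47+18-9=56; pred: 5+2-2=5
Step 8: prey: 56+22-11=67; pred: 5+2-2=5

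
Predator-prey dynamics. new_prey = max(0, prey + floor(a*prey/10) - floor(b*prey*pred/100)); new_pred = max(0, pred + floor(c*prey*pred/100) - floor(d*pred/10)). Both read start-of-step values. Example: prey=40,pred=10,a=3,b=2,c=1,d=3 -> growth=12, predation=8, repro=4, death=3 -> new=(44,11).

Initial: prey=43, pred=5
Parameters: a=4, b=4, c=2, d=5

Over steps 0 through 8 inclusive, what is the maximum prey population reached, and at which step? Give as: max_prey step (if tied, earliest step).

Answer: 58 2

Derivation:
Step 1: prey: 43+17-8=52; pred: 5+4-2=7
Step 2: prey: 52+20-14=58; pred: 7+7-3=11
Step 3: prey: 58+23-25=56; pred: 11+12-5=18
Step 4: prey: 56+22-40=38; pred: 18+20-9=29
Step 5: prey: 38+15-44=9; pred: 29+22-14=37
Step 6: prey: 9+3-13=0; pred: 37+6-18=25
Step 7: prey: 0+0-0=0; pred: 25+0-12=13
Step 8: prey: 0+0-0=0; pred: 13+0-6=7
Max prey = 58 at step 2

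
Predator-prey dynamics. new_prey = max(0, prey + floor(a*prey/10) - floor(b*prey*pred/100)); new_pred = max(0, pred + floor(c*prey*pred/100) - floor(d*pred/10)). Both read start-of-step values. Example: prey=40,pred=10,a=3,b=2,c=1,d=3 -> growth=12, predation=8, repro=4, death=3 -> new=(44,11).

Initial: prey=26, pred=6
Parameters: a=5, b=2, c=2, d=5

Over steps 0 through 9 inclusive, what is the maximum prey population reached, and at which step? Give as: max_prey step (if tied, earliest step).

Step 1: prey: 26+13-3=36; pred: 6+3-3=6
Step 2: prey: 36+18-4=50; pred: 6+4-3=7
Step 3: prey: 50+25-7=68; pred: 7+7-3=11
Step 4: prey: 68+34-14=88; pred: 11+14-5=20
Step 5: prey: 88+44-35=97; pred: 20+35-10=45
Step 6: prey: 97+48-87=58; pred: 45+87-22=110
Step 7: prey: 58+29-127=0; pred: 110+127-55=182
Step 8: prey: 0+0-0=0; pred: 182+0-91=91
Step 9: prey: 0+0-0=0; pred: 91+0-45=46
Max prey = 97 at step 5

Answer: 97 5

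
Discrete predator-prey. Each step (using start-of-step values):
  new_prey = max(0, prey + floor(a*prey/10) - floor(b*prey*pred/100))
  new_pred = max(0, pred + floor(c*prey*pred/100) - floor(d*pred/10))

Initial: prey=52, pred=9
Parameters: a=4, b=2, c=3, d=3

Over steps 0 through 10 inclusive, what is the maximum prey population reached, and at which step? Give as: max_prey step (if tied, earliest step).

Step 1: prey: 52+20-9=63; pred: 9+14-2=21
Step 2: prey: 63+25-26=62; pred: 21+39-6=54
Step 3: prey: 62+24-66=20; pred: 54+100-16=138
Step 4: prey: 20+8-55=0; pred: 138+82-41=179
Step 5: prey: 0+0-0=0; pred: 179+0-53=126
Step 6: prey: 0+0-0=0; pred: 126+0-37=89
Step 7: prey: 0+0-0=0; pred: 89+0-26=63
Step 8: prey: 0+0-0=0; pred: 63+0-18=45
Step 9: prey: 0+0-0=0; pred: 45+0-13=32
Step 10: prey: 0+0-0=0; pred: 32+0-9=23
Max prey = 63 at step 1

Answer: 63 1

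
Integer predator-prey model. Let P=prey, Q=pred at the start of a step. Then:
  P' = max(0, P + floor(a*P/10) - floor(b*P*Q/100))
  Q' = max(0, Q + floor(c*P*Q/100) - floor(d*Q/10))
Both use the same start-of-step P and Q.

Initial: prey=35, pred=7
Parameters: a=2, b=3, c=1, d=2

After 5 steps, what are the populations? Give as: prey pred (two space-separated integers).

Step 1: prey: 35+7-7=35; pred: 7+2-1=8
Step 2: prey: 35+7-8=34; pred: 8+2-1=9
Step 3: prey: 34+6-9=31; pred: 9+3-1=11
Step 4: prey: 31+6-10=27; pred: 11+3-2=12
Step 5: prey: 27+5-9=23; pred: 12+3-2=13

Answer: 23 13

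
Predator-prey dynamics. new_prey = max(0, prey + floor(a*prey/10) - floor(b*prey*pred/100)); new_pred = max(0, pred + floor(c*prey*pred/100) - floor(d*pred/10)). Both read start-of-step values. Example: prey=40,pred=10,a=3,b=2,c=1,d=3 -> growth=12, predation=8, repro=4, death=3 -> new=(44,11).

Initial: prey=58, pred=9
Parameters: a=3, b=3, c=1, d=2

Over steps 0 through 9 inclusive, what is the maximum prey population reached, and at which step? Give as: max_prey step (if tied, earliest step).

Answer: 60 1

Derivation:
Step 1: prey: 58+17-15=60; pred: 9+5-1=13
Step 2: prey: 60+18-23=55; pred: 13+7-2=18
Step 3: prey: 55+16-29=42; pred: 18+9-3=24
Step 4: prey: 42+12-30=24; pred: 24+10-4=30
Step 5: prey: 24+7-21=10; pred: 30+7-6=31
Step 6: prey: 10+3-9=4; pred: 31+3-6=28
Step 7: prey: 4+1-3=2; pred: 28+1-5=24
Step 8: prey: 2+0-1=1; pred: 24+0-4=20
Step 9: prey: 1+0-0=1; pred: 20+0-4=16
Max prey = 60 at step 1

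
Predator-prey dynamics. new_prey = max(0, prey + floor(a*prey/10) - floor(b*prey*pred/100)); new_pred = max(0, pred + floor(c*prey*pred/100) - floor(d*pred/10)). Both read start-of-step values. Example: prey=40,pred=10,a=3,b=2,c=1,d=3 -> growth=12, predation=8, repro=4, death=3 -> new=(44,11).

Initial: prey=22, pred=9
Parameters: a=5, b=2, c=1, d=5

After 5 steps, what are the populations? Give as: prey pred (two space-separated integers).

Step 1: prey: 22+11-3=30; pred: 9+1-4=6
Step 2: prey: 30+15-3=42; pred: 6+1-3=4
Step 3: prey: 42+21-3=60; pred: 4+1-2=3
Step 4: prey: 60+30-3=87; pred: 3+1-1=3
Step 5: prey: 87+43-5=125; pred: 3+2-1=4

Answer: 125 4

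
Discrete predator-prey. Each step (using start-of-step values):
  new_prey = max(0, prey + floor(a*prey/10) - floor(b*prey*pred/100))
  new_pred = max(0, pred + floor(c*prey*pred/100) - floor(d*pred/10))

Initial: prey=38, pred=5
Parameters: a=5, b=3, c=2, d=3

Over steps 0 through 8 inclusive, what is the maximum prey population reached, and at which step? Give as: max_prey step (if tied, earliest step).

Answer: 78 3

Derivation:
Step 1: prey: 38+19-5=52; pred: 5+3-1=7
Step 2: prey: 52+26-10=68; pred: 7+7-2=12
Step 3: prey: 68+34-24=78; pred: 12+16-3=25
Step 4: prey: 78+39-58=59; pred: 25+39-7=57
Step 5: prey: 59+29-100=0; pred: 57+67-17=107
Step 6: prey: 0+0-0=0; pred: 107+0-32=75
Step 7: prey: 0+0-0=0; pred: 75+0-22=53
Step 8: prey: 0+0-0=0; pred: 53+0-15=38
Max prey = 78 at step 3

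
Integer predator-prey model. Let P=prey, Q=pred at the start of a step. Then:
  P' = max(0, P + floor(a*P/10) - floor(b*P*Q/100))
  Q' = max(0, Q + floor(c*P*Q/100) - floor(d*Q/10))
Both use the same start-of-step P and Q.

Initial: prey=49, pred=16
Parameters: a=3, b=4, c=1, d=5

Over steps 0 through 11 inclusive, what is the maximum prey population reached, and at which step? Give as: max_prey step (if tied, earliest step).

Answer: 77 11

Derivation:
Step 1: prey: 49+14-31=32; pred: 16+7-8=15
Step 2: prey: 32+9-19=22; pred: 15+4-7=12
Step 3: prey: 22+6-10=18; pred: 12+2-6=8
Step 4: prey: 18+5-5=18; pred: 8+1-4=5
Step 5: prey: 18+5-3=20; pred: 5+0-2=3
Step 6: prey: 20+6-2=24; pred: 3+0-1=2
Step 7: prey: 24+7-1=30; pred: 2+0-1=1
Step 8: prey: 30+9-1=38; pred: 1+0-0=1
Step 9: prey: 38+11-1=48; pred: 1+0-0=1
Step 10: prey: 48+14-1=61; pred: 1+0-0=1
Step 11: prey: 61+18-2=77; pred: 1+0-0=1
Max prey = 77 at step 11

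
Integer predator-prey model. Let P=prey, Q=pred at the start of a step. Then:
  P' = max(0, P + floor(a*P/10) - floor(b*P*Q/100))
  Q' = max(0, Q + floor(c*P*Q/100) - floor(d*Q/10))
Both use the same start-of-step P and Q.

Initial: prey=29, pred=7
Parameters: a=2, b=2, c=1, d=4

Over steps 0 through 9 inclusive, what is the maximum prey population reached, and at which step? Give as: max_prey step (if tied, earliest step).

Step 1: prey: 29+5-4=30; pred: 7+2-2=7
Step 2: prey: 30+6-4=32; pred: 7+2-2=7
Step 3: prey: 32+6-4=34; pred: 7+2-2=7
Step 4: prey: 34+6-4=36; pred: 7+2-2=7
Step 5: prey: 36+7-5=38; pred: 7+2-2=7
Step 6: prey: 38+7-5=40; pred: 7+2-2=7
Step 7: prey: 40+8-5=43; pred: 7+2-2=7
Step 8: prey: 43+8-6=45; pred: 7+3-2=8
Step 9: prey: 45+9-7=47; pred: 8+3-3=8
Max prey = 47 at step 9

Answer: 47 9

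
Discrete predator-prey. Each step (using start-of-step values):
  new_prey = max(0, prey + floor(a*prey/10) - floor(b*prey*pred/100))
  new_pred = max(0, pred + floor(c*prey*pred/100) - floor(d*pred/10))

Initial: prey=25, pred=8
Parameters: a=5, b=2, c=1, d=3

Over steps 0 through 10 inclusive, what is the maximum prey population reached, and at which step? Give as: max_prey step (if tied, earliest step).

Answer: 113 6

Derivation:
Step 1: prey: 25+12-4=33; pred: 8+2-2=8
Step 2: prey: 33+16-5=44; pred: 8+2-2=8
Step 3: prey: 44+22-7=59; pred: 8+3-2=9
Step 4: prey: 59+29-10=78; pred: 9+5-2=12
Step 5: prey: 78+39-18=99; pred: 12+9-3=18
Step 6: prey: 99+49-35=113; pred: 18+17-5=30
Step 7: prey: 113+56-67=102; pred: 30+33-9=54
Step 8: prey: 102+51-110=43; pred: 54+55-16=93
Step 9: prey: 43+21-79=0; pred: 93+39-27=105
Step 10: prey: 0+0-0=0; pred: 105+0-31=74
Max prey = 113 at step 6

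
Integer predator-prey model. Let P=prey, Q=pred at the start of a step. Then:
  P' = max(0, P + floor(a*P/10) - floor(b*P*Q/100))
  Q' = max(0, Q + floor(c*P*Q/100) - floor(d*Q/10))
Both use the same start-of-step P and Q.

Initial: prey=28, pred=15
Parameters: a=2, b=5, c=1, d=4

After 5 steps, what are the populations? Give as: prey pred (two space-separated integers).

Answer: 5 3

Derivation:
Step 1: prey: 28+5-21=12; pred: 15+4-6=13
Step 2: prey: 12+2-7=7; pred: 13+1-5=9
Step 3: prey: 7+1-3=5; pred: 9+0-3=6
Step 4: prey: 5+1-1=5; pred: 6+0-2=4
Step 5: prey: 5+1-1=5; pred: 4+0-1=3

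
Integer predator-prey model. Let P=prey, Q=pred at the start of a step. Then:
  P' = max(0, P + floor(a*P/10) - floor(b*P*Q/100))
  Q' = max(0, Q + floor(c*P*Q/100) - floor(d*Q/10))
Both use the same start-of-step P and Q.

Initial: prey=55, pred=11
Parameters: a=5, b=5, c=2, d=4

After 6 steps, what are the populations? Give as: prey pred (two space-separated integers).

Step 1: prey: 55+27-30=52; pred: 11+12-4=19
Step 2: prey: 52+26-49=29; pred: 19+19-7=31
Step 3: prey: 29+14-44=0; pred: 31+17-12=36
Step 4: prey: 0+0-0=0; pred: 36+0-14=22
Step 5: prey: 0+0-0=0; pred: 22+0-8=14
Step 6: prey: 0+0-0=0; pred: 14+0-5=9

Answer: 0 9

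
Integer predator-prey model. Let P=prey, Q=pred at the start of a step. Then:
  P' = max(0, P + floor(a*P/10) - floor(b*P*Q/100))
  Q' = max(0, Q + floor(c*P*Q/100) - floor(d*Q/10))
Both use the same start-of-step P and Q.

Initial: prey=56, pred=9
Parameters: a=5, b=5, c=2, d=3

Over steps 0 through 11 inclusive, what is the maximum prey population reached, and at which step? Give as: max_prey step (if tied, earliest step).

Step 1: prey: 56+28-25=59; pred: 9+10-2=17
Step 2: prey: 59+29-50=38; pred: 17+20-5=32
Step 3: prey: 38+19-60=0; pred: 32+24-9=47
Step 4: prey: 0+0-0=0; pred: 47+0-14=33
Step 5: prey: 0+0-0=0; pred: 33+0-9=24
Step 6: prey: 0+0-0=0; pred: 24+0-7=17
Step 7: prey: 0+0-0=0; pred: 17+0-5=12
Step 8: prey: 0+0-0=0; pred: 12+0-3=9
Step 9: prey: 0+0-0=0; pred: 9+0-2=7
Step 10: prey: 0+0-0=0; pred: 7+0-2=5
Step 11: prey: 0+0-0=0; pred: 5+0-1=4
Max prey = 59 at step 1

Answer: 59 1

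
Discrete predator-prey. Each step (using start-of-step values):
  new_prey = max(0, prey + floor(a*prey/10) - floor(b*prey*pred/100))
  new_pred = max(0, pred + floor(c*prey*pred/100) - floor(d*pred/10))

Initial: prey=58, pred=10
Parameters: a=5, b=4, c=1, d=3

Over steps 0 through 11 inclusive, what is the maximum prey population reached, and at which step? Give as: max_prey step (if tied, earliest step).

Step 1: prey: 58+29-23=64; pred: 10+5-3=12
Step 2: prey: 64+32-30=66; pred: 12+7-3=16
Step 3: prey: 66+33-42=57; pred: 16+10-4=22
Step 4: prey: 57+28-50=35; pred: 22+12-6=28
Step 5: prey: 35+17-39=13; pred: 28+9-8=29
Step 6: prey: 13+6-15=4; pred: 29+3-8=24
Step 7: prey: 4+2-3=3; pred: 24+0-7=17
Step 8: prey: 3+1-2=2; pred: 17+0-5=12
Step 9: prey: 2+1-0=3; pred: 12+0-3=9
Step 10: prey: 3+1-1=3; pred: 9+0-2=7
Step 11: prey: 3+1-0=4; pred: 7+0-2=5
Max prey = 66 at step 2

Answer: 66 2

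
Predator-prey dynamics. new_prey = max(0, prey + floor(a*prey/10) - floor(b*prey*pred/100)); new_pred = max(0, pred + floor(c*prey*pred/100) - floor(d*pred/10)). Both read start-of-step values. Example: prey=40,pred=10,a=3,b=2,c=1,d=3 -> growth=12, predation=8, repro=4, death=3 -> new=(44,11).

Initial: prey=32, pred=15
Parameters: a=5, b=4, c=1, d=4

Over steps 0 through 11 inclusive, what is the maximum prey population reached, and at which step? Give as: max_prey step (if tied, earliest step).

Step 1: prey: 32+16-19=29; pred: 15+4-6=13
Step 2: prey: 29+14-15=28; pred: 13+3-5=11
Step 3: prey: 28+14-12=30; pred: 11+3-4=10
Step 4: prey: 30+15-12=33; pred: 10+3-4=9
Step 5: prey: 33+16-11=38; pred: 9+2-3=8
Step 6: prey: 38+19-12=45; pred: 8+3-3=8
Step 7: prey: 45+22-14=53; pred: 8+3-3=8
Step 8: prey: 53+26-16=63; pred: 8+4-3=9
Step 9: prey: 63+31-22=72; pred: 9+5-3=11
Step 10: prey: 72+36-31=77; pred: 11+7-4=14
Step 11: prey: 77+38-43=72; pred: 14+10-5=19
Max prey = 77 at step 10

Answer: 77 10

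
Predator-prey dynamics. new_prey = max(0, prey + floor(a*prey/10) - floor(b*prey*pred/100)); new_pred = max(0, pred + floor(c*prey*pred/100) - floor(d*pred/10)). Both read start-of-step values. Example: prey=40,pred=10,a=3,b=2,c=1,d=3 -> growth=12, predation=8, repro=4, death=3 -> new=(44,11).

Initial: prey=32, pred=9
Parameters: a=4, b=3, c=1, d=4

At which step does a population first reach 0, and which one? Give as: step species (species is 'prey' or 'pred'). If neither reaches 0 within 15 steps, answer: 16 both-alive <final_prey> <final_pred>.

Answer: 16 both-alive 4 5

Derivation:
Step 1: prey: 32+12-8=36; pred: 9+2-3=8
Step 2: prey: 36+14-8=42; pred: 8+2-3=7
Step 3: prey: 42+16-8=50; pred: 7+2-2=7
Step 4: prey: 50+20-10=60; pred: 7+3-2=8
Step 5: prey: 60+24-14=70; pred: 8+4-3=9
Step 6: prey: 70+28-18=80; pred: 9+6-3=12
Step 7: prey: 80+32-28=84; pred: 12+9-4=17
Step 8: prey: 84+33-42=75; pred: 17+14-6=25
Step 9: prey: 75+30-56=49; pred: 25+18-10=33
Step 10: prey: 49+19-48=20; pred: 33+16-13=36
Step 11: prey: 20+8-21=7; pred: 36+7-14=29
Step 12: prey: 7+2-6=3; pred: 29+2-11=20
Step 13: prey: 3+1-1=3; pred: 20+0-8=12
Step 14: prey: 3+1-1=3; pred: 12+0-4=8
Step 15: prey: 3+1-0=4; pred: 8+0-3=5
No extinction within 15 steps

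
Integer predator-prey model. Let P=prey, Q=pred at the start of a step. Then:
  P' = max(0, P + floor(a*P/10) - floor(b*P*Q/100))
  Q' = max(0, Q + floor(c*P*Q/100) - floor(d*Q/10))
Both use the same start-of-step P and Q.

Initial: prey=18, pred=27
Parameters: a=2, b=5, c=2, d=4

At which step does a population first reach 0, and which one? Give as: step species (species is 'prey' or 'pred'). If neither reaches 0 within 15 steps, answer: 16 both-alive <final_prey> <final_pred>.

Answer: 1 prey

Derivation:
Step 1: prey: 18+3-24=0; pred: 27+9-10=26
First extinction: prey at step 1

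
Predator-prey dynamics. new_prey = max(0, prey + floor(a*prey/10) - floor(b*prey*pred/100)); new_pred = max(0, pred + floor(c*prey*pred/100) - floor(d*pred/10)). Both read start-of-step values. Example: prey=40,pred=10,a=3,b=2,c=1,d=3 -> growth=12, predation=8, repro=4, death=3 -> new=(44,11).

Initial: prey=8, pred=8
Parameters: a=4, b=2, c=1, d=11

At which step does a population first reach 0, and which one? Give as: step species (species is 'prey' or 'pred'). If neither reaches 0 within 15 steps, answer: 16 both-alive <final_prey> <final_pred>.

Step 1: prey: 8+3-1=10; pred: 8+0-8=0
First extinction: pred at step 1

Answer: 1 pred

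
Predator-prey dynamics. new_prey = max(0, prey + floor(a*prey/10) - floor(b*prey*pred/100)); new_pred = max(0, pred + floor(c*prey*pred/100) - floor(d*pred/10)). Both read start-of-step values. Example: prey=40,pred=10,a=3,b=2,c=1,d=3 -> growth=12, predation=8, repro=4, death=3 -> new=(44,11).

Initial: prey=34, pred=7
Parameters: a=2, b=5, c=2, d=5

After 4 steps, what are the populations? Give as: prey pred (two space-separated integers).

Answer: 15 6

Derivation:
Step 1: prey: 34+6-11=29; pred: 7+4-3=8
Step 2: prey: 29+5-11=23; pred: 8+4-4=8
Step 3: prey: 23+4-9=18; pred: 8+3-4=7
Step 4: prey: 18+3-6=15; pred: 7+2-3=6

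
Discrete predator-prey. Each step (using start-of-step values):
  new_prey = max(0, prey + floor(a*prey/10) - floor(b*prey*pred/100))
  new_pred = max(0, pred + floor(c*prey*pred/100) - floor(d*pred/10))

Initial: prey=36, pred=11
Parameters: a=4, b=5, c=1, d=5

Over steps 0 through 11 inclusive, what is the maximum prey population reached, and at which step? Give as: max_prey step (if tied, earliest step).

Answer: 134 11

Derivation:
Step 1: prey: 36+14-19=31; pred: 11+3-5=9
Step 2: prey: 31+12-13=30; pred: 9+2-4=7
Step 3: prey: 30+12-10=32; pred: 7+2-3=6
Step 4: prey: 32+12-9=35; pred: 6+1-3=4
Step 5: prey: 35+14-7=42; pred: 4+1-2=3
Step 6: prey: 42+16-6=52; pred: 3+1-1=3
Step 7: prey: 52+20-7=65; pred: 3+1-1=3
Step 8: prey: 65+26-9=82; pred: 3+1-1=3
Step 9: prey: 82+32-12=102; pred: 3+2-1=4
Step 10: prey: 102+40-20=122; pred: 4+4-2=6
Step 11: prey: 122+48-36=134; pred: 6+7-3=10
Max prey = 134 at step 11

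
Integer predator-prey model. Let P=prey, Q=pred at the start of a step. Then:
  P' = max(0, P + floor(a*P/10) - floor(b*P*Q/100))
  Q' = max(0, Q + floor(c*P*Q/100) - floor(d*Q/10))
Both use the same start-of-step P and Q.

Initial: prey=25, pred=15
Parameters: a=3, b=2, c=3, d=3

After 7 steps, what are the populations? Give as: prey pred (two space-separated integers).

Answer: 1 24

Derivation:
Step 1: prey: 25+7-7=25; pred: 15+11-4=22
Step 2: prey: 25+7-11=21; pred: 22+16-6=32
Step 3: prey: 21+6-13=14; pred: 32+20-9=43
Step 4: prey: 14+4-12=6; pred: 43+18-12=49
Step 5: prey: 6+1-5=2; pred: 49+8-14=43
Step 6: prey: 2+0-1=1; pred: 43+2-12=33
Step 7: prey: 1+0-0=1; pred: 33+0-9=24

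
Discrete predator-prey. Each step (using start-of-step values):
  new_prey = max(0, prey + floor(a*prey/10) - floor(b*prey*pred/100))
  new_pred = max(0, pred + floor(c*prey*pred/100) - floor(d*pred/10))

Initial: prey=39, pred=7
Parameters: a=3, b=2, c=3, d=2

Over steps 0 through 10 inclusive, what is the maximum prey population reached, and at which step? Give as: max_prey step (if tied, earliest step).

Answer: 46 2

Derivation:
Step 1: prey: 39+11-5=45; pred: 7+8-1=14
Step 2: prey: 45+13-12=46; pred: 14+18-2=30
Step 3: prey: 46+13-27=32; pred: 30+41-6=65
Step 4: prey: 32+9-41=0; pred: 65+62-13=114
Step 5: prey: 0+0-0=0; pred: 114+0-22=92
Step 6: prey: 0+0-0=0; pred: 92+0-18=74
Step 7: prey: 0+0-0=0; pred: 74+0-14=60
Step 8: prey: 0+0-0=0; pred: 60+0-12=48
Step 9: prey: 0+0-0=0; pred: 48+0-9=39
Step 10: prey: 0+0-0=0; pred: 39+0-7=32
Max prey = 46 at step 2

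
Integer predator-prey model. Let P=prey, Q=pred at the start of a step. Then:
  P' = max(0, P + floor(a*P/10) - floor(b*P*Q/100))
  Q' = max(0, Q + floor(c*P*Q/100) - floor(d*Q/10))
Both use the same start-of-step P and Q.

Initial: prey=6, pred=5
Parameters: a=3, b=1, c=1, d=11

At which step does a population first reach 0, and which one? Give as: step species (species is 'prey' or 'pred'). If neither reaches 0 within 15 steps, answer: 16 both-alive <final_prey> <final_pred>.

Step 1: prey: 6+1-0=7; pred: 5+0-5=0
First extinction: pred at step 1

Answer: 1 pred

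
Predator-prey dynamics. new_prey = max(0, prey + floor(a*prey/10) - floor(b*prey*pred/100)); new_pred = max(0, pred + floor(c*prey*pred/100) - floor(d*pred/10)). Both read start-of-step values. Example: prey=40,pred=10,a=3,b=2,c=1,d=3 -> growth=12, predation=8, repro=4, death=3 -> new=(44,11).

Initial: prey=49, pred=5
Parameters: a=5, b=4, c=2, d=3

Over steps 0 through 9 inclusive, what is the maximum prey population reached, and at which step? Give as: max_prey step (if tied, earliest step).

Answer: 76 2

Derivation:
Step 1: prey: 49+24-9=64; pred: 5+4-1=8
Step 2: prey: 64+32-20=76; pred: 8+10-2=16
Step 3: prey: 76+38-48=66; pred: 16+24-4=36
Step 4: prey: 66+33-95=4; pred: 36+47-10=73
Step 5: prey: 4+2-11=0; pred: 73+5-21=57
Step 6: prey: 0+0-0=0; pred: 57+0-17=40
Step 7: prey: 0+0-0=0; pred: 40+0-12=28
Step 8: prey: 0+0-0=0; pred: 28+0-8=20
Step 9: prey: 0+0-0=0; pred: 20+0-6=14
Max prey = 76 at step 2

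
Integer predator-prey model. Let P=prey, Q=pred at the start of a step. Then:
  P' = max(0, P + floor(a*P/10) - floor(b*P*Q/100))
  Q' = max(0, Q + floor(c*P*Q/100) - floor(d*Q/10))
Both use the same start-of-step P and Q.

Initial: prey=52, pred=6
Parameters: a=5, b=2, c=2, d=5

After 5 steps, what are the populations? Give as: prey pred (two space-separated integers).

Answer: 0 228

Derivation:
Step 1: prey: 52+26-6=72; pred: 6+6-3=9
Step 2: prey: 72+36-12=96; pred: 9+12-4=17
Step 3: prey: 96+48-32=112; pred: 17+32-8=41
Step 4: prey: 112+56-91=77; pred: 41+91-20=112
Step 5: prey: 77+38-172=0; pred: 112+172-56=228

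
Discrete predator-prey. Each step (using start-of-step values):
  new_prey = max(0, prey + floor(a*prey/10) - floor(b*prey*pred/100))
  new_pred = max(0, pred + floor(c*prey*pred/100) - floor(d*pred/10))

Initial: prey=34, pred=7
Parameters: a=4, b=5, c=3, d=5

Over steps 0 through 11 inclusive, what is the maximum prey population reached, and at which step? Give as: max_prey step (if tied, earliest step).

Answer: 36 1

Derivation:
Step 1: prey: 34+13-11=36; pred: 7+7-3=11
Step 2: prey: 36+14-19=31; pred: 11+11-5=17
Step 3: prey: 31+12-26=17; pred: 17+15-8=24
Step 4: prey: 17+6-20=3; pred: 24+12-12=24
Step 5: prey: 3+1-3=1; pred: 24+2-12=14
Step 6: prey: 1+0-0=1; pred: 14+0-7=7
Step 7: prey: 1+0-0=1; pred: 7+0-3=4
Step 8: prey: 1+0-0=1; pred: 4+0-2=2
Step 9: prey: 1+0-0=1; pred: 2+0-1=1
Step 10: prey: 1+0-0=1; pred: 1+0-0=1
Step 11: prey: 1+0-0=1; pred: 1+0-0=1
Max prey = 36 at step 1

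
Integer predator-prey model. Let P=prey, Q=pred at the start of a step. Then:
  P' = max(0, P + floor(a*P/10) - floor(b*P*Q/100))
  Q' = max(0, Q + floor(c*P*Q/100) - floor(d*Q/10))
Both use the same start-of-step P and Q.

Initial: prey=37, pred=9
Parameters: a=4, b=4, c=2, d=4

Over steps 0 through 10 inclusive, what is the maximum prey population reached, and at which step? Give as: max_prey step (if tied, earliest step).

Step 1: prey: 37+14-13=38; pred: 9+6-3=12
Step 2: prey: 38+15-18=35; pred: 12+9-4=17
Step 3: prey: 35+14-23=26; pred: 17+11-6=22
Step 4: prey: 26+10-22=14; pred: 22+11-8=25
Step 5: prey: 14+5-14=5; pred: 25+7-10=22
Step 6: prey: 5+2-4=3; pred: 22+2-8=16
Step 7: prey: 3+1-1=3; pred: 16+0-6=10
Step 8: prey: 3+1-1=3; pred: 10+0-4=6
Step 9: prey: 3+1-0=4; pred: 6+0-2=4
Step 10: prey: 4+1-0=5; pred: 4+0-1=3
Max prey = 38 at step 1

Answer: 38 1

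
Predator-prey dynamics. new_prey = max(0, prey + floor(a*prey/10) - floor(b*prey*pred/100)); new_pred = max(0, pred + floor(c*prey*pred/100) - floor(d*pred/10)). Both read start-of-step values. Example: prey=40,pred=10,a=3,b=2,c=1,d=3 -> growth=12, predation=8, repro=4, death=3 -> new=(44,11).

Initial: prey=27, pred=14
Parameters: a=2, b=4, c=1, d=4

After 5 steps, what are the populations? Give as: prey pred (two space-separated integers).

Step 1: prey: 27+5-15=17; pred: 14+3-5=12
Step 2: prey: 17+3-8=12; pred: 12+2-4=10
Step 3: prey: 12+2-4=10; pred: 10+1-4=7
Step 4: prey: 10+2-2=10; pred: 7+0-2=5
Step 5: prey: 10+2-2=10; pred: 5+0-2=3

Answer: 10 3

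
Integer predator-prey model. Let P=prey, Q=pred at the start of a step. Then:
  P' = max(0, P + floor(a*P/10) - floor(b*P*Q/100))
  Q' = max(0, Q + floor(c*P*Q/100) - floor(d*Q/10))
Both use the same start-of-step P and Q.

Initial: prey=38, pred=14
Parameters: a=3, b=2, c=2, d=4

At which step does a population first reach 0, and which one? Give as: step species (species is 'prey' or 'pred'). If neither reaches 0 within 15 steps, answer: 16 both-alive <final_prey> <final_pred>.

Answer: 16 both-alive 14 2

Derivation:
Step 1: prey: 38+11-10=39; pred: 14+10-5=19
Step 2: prey: 39+11-14=36; pred: 19+14-7=26
Step 3: prey: 36+10-18=28; pred: 26+18-10=34
Step 4: prey: 28+8-19=17; pred: 34+19-13=40
Step 5: prey: 17+5-13=9; pred: 40+13-16=37
Step 6: prey: 9+2-6=5; pred: 37+6-14=29
Step 7: prey: 5+1-2=4; pred: 29+2-11=20
Step 8: prey: 4+1-1=4; pred: 20+1-8=13
Step 9: prey: 4+1-1=4; pred: 13+1-5=9
Step 10: prey: 4+1-0=5; pred: 9+0-3=6
Step 11: prey: 5+1-0=6; pred: 6+0-2=4
Step 12: prey: 6+1-0=7; pred: 4+0-1=3
Step 13: prey: 7+2-0=9; pred: 3+0-1=2
Step 14: prey: 9+2-0=11; pred: 2+0-0=2
Step 15: prey: 11+3-0=14; pred: 2+0-0=2
No extinction within 15 steps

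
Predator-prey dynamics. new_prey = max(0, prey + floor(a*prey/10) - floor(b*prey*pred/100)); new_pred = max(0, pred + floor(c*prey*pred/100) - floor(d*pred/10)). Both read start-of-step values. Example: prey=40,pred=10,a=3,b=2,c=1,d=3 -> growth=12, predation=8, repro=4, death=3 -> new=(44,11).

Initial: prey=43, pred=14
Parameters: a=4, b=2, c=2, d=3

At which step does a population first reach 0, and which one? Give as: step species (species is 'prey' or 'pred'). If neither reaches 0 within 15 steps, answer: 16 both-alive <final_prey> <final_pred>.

Step 1: prey: 43+17-12=48; pred: 14+12-4=22
Step 2: prey: 48+19-21=46; pred: 22+21-6=37
Step 3: prey: 46+18-34=30; pred: 37+34-11=60
Step 4: prey: 30+12-36=6; pred: 60+36-18=78
Step 5: prey: 6+2-9=0; pred: 78+9-23=64
First extinction: prey at step 5

Answer: 5 prey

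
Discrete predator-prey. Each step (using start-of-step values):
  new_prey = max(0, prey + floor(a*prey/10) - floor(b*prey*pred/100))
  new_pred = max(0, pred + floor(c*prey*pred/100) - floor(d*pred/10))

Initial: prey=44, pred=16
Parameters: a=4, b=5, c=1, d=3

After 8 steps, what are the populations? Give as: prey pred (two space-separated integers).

Answer: 4 4

Derivation:
Step 1: prey: 44+17-35=26; pred: 16+7-4=19
Step 2: prey: 26+10-24=12; pred: 19+4-5=18
Step 3: prey: 12+4-10=6; pred: 18+2-5=15
Step 4: prey: 6+2-4=4; pred: 15+0-4=11
Step 5: prey: 4+1-2=3; pred: 11+0-3=8
Step 6: prey: 3+1-1=3; pred: 8+0-2=6
Step 7: prey: 3+1-0=4; pred: 6+0-1=5
Step 8: prey: 4+1-1=4; pred: 5+0-1=4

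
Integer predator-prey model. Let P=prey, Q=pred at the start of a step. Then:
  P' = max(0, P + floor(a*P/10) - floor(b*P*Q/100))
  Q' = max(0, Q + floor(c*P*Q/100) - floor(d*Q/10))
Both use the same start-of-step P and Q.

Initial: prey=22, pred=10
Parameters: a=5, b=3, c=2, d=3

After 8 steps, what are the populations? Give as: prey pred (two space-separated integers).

Step 1: prey: 22+11-6=27; pred: 10+4-3=11
Step 2: prey: 27+13-8=32; pred: 11+5-3=13
Step 3: prey: 32+16-12=36; pred: 13+8-3=18
Step 4: prey: 36+18-19=35; pred: 18+12-5=25
Step 5: prey: 35+17-26=26; pred: 25+17-7=35
Step 6: prey: 26+13-27=12; pred: 35+18-10=43
Step 7: prey: 12+6-15=3; pred: 43+10-12=41
Step 8: prey: 3+1-3=1; pred: 41+2-12=31

Answer: 1 31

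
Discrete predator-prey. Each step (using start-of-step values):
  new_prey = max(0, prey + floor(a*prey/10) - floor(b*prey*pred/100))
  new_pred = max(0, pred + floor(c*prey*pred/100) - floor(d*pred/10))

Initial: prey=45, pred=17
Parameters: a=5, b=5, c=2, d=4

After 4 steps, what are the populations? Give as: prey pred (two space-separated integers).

Answer: 0 14

Derivation:
Step 1: prey: 45+22-38=29; pred: 17+15-6=26
Step 2: prey: 29+14-37=6; pred: 26+15-10=31
Step 3: prey: 6+3-9=0; pred: 31+3-12=22
Step 4: prey: 0+0-0=0; pred: 22+0-8=14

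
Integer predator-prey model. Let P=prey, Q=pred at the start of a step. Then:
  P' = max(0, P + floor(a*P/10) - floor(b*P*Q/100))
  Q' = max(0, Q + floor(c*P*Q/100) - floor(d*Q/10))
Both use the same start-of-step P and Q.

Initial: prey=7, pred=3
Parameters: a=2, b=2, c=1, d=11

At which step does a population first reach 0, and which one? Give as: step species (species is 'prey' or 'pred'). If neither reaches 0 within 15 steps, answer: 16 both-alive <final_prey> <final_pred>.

Step 1: prey: 7+1-0=8; pred: 3+0-3=0
First extinction: pred at step 1

Answer: 1 pred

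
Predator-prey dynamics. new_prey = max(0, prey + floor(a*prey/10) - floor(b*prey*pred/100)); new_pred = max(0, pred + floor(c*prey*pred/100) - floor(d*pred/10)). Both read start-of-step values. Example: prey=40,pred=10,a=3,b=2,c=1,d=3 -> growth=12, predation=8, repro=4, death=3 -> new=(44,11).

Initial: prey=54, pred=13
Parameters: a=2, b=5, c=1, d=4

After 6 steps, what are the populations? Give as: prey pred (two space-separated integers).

Answer: 5 3

Derivation:
Step 1: prey: 54+10-35=29; pred: 13+7-5=15
Step 2: prey: 29+5-21=13; pred: 15+4-6=13
Step 3: prey: 13+2-8=7; pred: 13+1-5=9
Step 4: prey: 7+1-3=5; pred: 9+0-3=6
Step 5: prey: 5+1-1=5; pred: 6+0-2=4
Step 6: prey: 5+1-1=5; pred: 4+0-1=3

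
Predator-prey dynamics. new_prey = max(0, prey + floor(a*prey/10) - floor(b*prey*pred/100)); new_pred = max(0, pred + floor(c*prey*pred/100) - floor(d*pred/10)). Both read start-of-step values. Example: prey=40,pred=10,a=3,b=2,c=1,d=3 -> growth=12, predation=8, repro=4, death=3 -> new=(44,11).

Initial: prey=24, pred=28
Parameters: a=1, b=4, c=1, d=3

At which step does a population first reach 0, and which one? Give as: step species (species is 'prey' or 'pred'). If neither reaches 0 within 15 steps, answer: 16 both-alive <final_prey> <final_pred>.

Step 1: prey: 24+2-26=0; pred: 28+6-8=26
First extinction: prey at step 1

Answer: 1 prey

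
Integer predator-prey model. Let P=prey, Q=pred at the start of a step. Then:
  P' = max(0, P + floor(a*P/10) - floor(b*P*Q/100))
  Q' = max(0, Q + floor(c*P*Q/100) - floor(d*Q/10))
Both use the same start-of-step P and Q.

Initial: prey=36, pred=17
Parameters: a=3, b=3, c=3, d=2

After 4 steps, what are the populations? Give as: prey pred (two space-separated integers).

Answer: 0 46

Derivation:
Step 1: prey: 36+10-18=28; pred: 17+18-3=32
Step 2: prey: 28+8-26=10; pred: 32+26-6=52
Step 3: prey: 10+3-15=0; pred: 52+15-10=57
Step 4: prey: 0+0-0=0; pred: 57+0-11=46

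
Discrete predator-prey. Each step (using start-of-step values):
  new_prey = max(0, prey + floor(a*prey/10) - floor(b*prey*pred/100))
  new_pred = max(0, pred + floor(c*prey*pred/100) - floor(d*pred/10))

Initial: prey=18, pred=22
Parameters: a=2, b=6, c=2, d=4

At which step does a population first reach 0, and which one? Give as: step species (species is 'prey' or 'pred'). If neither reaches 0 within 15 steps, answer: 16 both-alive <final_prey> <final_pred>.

Answer: 1 prey

Derivation:
Step 1: prey: 18+3-23=0; pred: 22+7-8=21
First extinction: prey at step 1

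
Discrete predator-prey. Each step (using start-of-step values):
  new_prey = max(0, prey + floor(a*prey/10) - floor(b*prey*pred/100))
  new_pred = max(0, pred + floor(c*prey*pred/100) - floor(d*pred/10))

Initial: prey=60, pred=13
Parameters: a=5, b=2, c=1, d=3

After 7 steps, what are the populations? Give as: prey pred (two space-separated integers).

Step 1: prey: 60+30-15=75; pred: 13+7-3=17
Step 2: prey: 75+37-25=87; pred: 17+12-5=24
Step 3: prey: 87+43-41=89; pred: 24+20-7=37
Step 4: prey: 89+44-65=68; pred: 37+32-11=58
Step 5: prey: 68+34-78=24; pred: 58+39-17=80
Step 6: prey: 24+12-38=0; pred: 80+19-24=75
Step 7: prey: 0+0-0=0; pred: 75+0-22=53

Answer: 0 53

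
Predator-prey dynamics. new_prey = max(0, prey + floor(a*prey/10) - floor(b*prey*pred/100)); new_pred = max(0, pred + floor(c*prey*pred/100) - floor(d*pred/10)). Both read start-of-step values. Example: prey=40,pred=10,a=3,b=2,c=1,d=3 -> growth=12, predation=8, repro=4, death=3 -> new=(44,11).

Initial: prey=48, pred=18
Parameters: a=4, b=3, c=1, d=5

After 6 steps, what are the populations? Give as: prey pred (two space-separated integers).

Answer: 41 8

Derivation:
Step 1: prey: 48+19-25=42; pred: 18+8-9=17
Step 2: prey: 42+16-21=37; pred: 17+7-8=16
Step 3: prey: 37+14-17=34; pred: 16+5-8=13
Step 4: prey: 34+13-13=34; pred: 13+4-6=11
Step 5: prey: 34+13-11=36; pred: 11+3-5=9
Step 6: prey: 36+14-9=41; pred: 9+3-4=8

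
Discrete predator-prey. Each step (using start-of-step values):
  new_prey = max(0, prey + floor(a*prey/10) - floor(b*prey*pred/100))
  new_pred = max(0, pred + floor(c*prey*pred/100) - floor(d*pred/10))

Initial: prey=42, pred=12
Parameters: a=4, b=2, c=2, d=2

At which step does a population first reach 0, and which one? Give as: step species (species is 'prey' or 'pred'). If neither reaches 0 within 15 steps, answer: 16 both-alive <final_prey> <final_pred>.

Answer: 5 prey

Derivation:
Step 1: prey: 42+16-10=48; pred: 12+10-2=20
Step 2: prey: 48+19-19=48; pred: 20+19-4=35
Step 3: prey: 48+19-33=34; pred: 35+33-7=61
Step 4: prey: 34+13-41=6; pred: 61+41-12=90
Step 5: prey: 6+2-10=0; pred: 90+10-18=82
First extinction: prey at step 5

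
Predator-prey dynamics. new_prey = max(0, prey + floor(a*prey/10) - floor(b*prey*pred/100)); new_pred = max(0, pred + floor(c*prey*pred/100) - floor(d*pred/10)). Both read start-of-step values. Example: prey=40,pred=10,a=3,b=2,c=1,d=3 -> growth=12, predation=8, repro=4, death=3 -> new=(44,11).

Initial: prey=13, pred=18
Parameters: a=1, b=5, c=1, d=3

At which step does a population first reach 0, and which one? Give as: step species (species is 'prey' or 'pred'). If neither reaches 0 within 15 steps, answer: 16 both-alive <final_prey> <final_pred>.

Step 1: prey: 13+1-11=3; pred: 18+2-5=15
Step 2: prey: 3+0-2=1; pred: 15+0-4=11
Step 3: prey: 1+0-0=1; pred: 11+0-3=8
Step 4: prey: 1+0-0=1; pred: 8+0-2=6
Step 5: prey: 1+0-0=1; pred: 6+0-1=5
Step 6: prey: 1+0-0=1; pred: 5+0-1=4
Step 7: prey: 1+0-0=1; pred: 4+0-1=3
Step 8: prey: 1+0-0=1; pred: 3+0-0=3
Steps 9-15: state stable at prey=1, pred=3 (no change)
No extinction within 15 steps

Answer: 16 both-alive 1 3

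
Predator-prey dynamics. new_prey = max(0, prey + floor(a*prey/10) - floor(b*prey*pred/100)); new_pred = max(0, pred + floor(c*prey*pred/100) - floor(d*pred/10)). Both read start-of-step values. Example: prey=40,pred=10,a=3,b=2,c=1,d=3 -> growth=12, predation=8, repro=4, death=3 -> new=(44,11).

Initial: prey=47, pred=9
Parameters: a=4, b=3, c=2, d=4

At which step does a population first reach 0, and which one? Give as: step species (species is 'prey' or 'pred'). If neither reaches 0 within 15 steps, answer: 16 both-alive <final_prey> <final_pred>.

Answer: 5 prey

Derivation:
Step 1: prey: 47+18-12=53; pred: 9+8-3=14
Step 2: prey: 53+21-22=52; pred: 14+14-5=23
Step 3: prey: 52+20-35=37; pred: 23+23-9=37
Step 4: prey: 37+14-41=10; pred: 37+27-14=50
Step 5: prey: 10+4-15=0; pred: 50+10-20=40
First extinction: prey at step 5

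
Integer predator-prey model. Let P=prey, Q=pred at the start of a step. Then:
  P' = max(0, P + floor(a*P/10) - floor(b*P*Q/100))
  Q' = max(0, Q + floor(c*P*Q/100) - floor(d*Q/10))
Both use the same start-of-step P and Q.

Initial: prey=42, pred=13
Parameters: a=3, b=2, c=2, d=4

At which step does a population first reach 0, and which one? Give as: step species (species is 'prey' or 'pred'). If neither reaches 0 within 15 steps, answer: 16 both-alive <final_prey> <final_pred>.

Answer: 16 both-alive 2 2

Derivation:
Step 1: prey: 42+12-10=44; pred: 13+10-5=18
Step 2: prey: 44+13-15=42; pred: 18+15-7=26
Step 3: prey: 42+12-21=33; pred: 26+21-10=37
Step 4: prey: 33+9-24=18; pred: 37+24-14=47
Step 5: prey: 18+5-16=7; pred: 47+16-18=45
Step 6: prey: 7+2-6=3; pred: 45+6-18=33
Step 7: prey: 3+0-1=2; pred: 33+1-13=21
Step 8: prey: 2+0-0=2; pred: 21+0-8=13
Step 9: prey: 2+0-0=2; pred: 13+0-5=8
Step 10: prey: 2+0-0=2; pred: 8+0-3=5
Step 11: prey: 2+0-0=2; pred: 5+0-2=3
Step 12: prey: 2+0-0=2; pred: 3+0-1=2
Step 13: prey: 2+0-0=2; pred: 2+0-0=2
Steps 14-15: state stable at prey=2, pred=2 (no change)
No extinction within 15 steps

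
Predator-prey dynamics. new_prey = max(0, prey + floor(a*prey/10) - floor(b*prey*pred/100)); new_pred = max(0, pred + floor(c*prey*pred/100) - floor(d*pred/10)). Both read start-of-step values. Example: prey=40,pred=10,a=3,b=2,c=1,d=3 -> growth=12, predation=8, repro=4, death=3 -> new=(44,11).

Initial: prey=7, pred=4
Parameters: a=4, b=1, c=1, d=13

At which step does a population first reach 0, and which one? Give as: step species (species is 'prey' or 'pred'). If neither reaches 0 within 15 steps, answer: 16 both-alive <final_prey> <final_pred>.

Answer: 1 pred

Derivation:
Step 1: prey: 7+2-0=9; pred: 4+0-5=0
First extinction: pred at step 1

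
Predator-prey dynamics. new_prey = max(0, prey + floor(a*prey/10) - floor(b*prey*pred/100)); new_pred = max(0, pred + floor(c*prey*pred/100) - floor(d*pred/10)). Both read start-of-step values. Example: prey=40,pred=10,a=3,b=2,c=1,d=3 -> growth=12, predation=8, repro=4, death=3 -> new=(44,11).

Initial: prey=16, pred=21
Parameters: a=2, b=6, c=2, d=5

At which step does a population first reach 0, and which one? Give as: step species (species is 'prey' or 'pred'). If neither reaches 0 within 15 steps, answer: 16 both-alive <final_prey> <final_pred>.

Step 1: prey: 16+3-20=0; pred: 21+6-10=17
First extinction: prey at step 1

Answer: 1 prey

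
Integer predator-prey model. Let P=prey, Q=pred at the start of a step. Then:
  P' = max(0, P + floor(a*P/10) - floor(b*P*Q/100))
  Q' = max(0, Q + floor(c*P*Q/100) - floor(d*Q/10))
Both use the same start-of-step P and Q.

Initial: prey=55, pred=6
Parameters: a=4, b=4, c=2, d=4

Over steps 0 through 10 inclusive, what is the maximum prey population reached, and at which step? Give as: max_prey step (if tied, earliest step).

Step 1: prey: 55+22-13=64; pred: 6+6-2=10
Step 2: prey: 64+25-25=64; pred: 10+12-4=18
Step 3: prey: 64+25-46=43; pred: 18+23-7=34
Step 4: prey: 43+17-58=2; pred: 34+29-13=50
Step 5: prey: 2+0-4=0; pred: 50+2-20=32
Step 6: prey: 0+0-0=0; pred: 32+0-12=20
Step 7: prey: 0+0-0=0; pred: 20+0-8=12
Step 8: prey: 0+0-0=0; pred: 12+0-4=8
Step 9: prey: 0+0-0=0; pred: 8+0-3=5
Step 10: prey: 0+0-0=0; pred: 5+0-2=3
Max prey = 64 at step 1

Answer: 64 1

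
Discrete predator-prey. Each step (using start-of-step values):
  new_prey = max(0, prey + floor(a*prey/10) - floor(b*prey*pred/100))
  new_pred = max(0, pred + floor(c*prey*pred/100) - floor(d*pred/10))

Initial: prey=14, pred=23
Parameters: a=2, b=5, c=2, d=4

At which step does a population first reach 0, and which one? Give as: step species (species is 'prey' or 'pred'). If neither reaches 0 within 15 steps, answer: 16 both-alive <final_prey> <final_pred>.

Step 1: prey: 14+2-16=0; pred: 23+6-9=20
First extinction: prey at step 1

Answer: 1 prey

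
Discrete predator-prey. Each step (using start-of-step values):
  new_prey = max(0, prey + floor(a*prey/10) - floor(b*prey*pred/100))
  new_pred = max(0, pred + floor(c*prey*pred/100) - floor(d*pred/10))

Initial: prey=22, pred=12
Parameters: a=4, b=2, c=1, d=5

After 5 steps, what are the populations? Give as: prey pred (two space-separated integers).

Step 1: prey: 22+8-5=25; pred: 12+2-6=8
Step 2: prey: 25+10-4=31; pred: 8+2-4=6
Step 3: prey: 31+12-3=40; pred: 6+1-3=4
Step 4: prey: 40+16-3=53; pred: 4+1-2=3
Step 5: prey: 53+21-3=71; pred: 3+1-1=3

Answer: 71 3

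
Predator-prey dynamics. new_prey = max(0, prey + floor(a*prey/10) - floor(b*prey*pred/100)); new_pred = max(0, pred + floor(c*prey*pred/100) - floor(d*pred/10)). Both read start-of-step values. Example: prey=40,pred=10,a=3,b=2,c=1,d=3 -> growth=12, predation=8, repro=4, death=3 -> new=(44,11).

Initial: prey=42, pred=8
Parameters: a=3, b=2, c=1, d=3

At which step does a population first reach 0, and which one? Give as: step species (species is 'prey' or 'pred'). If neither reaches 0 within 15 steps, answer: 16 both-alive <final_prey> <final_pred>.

Answer: 16 both-alive 6 7

Derivation:
Step 1: prey: 42+12-6=48; pred: 8+3-2=9
Step 2: prey: 48+14-8=54; pred: 9+4-2=11
Step 3: prey: 54+16-11=59; pred: 11+5-3=13
Step 4: prey: 59+17-15=61; pred: 13+7-3=17
Step 5: prey: 61+18-20=59; pred: 17+10-5=22
Step 6: prey: 59+17-25=51; pred: 22+12-6=28
Step 7: prey: 51+15-28=38; pred: 28+14-8=34
Step 8: prey: 38+11-25=24; pred: 34+12-10=36
Step 9: prey: 24+7-17=14; pred: 36+8-10=34
Step 10: prey: 14+4-9=9; pred: 34+4-10=28
Step 11: prey: 9+2-5=6; pred: 28+2-8=22
Step 12: prey: 6+1-2=5; pred: 22+1-6=17
Step 13: prey: 5+1-1=5; pred: 17+0-5=12
Step 14: prey: 5+1-1=5; pred: 12+0-3=9
Step 15: prey: 5+1-0=6; pred: 9+0-2=7
No extinction within 15 steps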